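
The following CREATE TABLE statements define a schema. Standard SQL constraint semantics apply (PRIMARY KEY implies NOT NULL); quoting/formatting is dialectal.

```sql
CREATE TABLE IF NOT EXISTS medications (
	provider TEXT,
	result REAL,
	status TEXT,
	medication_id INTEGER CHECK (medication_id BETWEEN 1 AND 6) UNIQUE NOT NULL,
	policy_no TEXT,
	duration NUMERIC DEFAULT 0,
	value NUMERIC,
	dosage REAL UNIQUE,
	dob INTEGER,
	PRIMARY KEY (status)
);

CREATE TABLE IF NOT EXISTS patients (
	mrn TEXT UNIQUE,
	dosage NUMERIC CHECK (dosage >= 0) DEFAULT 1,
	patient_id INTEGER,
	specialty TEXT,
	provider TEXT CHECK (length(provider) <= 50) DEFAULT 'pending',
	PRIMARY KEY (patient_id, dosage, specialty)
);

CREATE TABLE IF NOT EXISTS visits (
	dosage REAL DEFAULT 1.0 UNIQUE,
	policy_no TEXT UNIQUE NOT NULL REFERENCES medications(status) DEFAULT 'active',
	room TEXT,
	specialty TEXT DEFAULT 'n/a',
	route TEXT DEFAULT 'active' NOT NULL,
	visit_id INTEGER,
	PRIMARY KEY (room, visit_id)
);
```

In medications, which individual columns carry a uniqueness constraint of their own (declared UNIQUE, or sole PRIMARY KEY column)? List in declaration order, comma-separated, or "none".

status, medication_id, dosage

- provider: no UNIQUE or single-column PK constraint.
- result: no UNIQUE or single-column PK constraint.
- status: single-column PRIMARY KEY → unique.
- medication_id: declared UNIQUE → unique.
- policy_no: no UNIQUE or single-column PK constraint.
- duration: no UNIQUE or single-column PK constraint.
- value: no UNIQUE or single-column PK constraint.
- dosage: declared UNIQUE → unique.
- dob: no UNIQUE or single-column PK constraint.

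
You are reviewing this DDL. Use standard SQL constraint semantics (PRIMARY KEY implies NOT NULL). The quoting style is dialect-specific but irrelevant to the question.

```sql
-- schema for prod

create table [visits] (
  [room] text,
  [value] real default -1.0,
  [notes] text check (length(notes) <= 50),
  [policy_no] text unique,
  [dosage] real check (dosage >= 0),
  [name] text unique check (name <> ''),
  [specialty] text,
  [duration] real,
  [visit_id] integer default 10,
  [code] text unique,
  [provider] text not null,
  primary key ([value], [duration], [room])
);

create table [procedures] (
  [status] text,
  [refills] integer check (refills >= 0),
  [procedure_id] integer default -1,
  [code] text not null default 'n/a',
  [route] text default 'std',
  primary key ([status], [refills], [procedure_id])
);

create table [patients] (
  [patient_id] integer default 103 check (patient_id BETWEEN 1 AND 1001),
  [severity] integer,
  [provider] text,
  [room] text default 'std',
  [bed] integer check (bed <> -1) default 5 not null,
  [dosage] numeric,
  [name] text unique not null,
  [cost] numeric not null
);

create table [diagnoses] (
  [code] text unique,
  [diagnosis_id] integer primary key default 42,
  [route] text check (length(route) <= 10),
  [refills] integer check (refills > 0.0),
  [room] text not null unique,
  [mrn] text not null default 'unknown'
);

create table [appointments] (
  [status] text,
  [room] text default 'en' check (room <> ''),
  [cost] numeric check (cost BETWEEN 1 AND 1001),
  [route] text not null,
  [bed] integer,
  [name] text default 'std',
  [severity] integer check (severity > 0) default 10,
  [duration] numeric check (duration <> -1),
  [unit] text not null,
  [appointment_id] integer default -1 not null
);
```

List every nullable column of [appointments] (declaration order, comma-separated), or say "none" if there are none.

- status: no NOT NULL constraint applies → nullable.
- room: CHECK does not forbid NULL (a CHECK constraint passes when its expression is NULL) → nullable.
- cost: CHECK does not forbid NULL (a CHECK constraint passes when its expression is NULL) → nullable.
- route: declared NOT NULL → not nullable.
- bed: no NOT NULL constraint applies → nullable.
- name: DEFAULT only fills an omitted column; an explicit NULL is still allowed → nullable.
- severity: CHECK does not forbid NULL (a CHECK constraint passes when its expression is NULL) → nullable.
- duration: CHECK does not forbid NULL (a CHECK constraint passes when its expression is NULL) → nullable.
- unit: declared NOT NULL → not nullable.
- appointment_id: declared NOT NULL → not nullable.

status, room, cost, bed, name, severity, duration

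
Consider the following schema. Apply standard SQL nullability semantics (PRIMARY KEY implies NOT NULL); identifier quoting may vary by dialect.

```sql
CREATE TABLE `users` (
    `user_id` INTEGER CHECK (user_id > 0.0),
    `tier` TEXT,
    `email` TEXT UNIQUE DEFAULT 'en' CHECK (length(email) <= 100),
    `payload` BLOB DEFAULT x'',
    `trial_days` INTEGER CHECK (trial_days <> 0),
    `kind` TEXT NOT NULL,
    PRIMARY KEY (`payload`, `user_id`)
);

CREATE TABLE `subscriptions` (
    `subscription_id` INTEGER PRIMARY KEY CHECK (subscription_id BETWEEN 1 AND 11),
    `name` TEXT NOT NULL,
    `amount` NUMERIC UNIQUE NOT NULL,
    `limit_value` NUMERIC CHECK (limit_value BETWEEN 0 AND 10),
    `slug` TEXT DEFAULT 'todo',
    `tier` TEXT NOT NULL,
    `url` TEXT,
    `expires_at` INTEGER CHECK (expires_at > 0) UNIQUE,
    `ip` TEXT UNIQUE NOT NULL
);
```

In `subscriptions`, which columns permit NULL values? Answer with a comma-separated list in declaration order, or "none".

limit_value, slug, url, expires_at

- subscription_id: part of the PRIMARY KEY, which implies NOT NULL → not nullable.
- name: declared NOT NULL → not nullable.
- amount: declared NOT NULL → not nullable.
- limit_value: CHECK does not forbid NULL (a CHECK constraint passes when its expression is NULL) → nullable.
- slug: DEFAULT only fills an omitted column; an explicit NULL is still allowed → nullable.
- tier: declared NOT NULL → not nullable.
- url: no NOT NULL constraint applies → nullable.
- expires_at: CHECK does not forbid NULL (a CHECK constraint passes when its expression is NULL) → nullable.
- ip: declared NOT NULL → not nullable.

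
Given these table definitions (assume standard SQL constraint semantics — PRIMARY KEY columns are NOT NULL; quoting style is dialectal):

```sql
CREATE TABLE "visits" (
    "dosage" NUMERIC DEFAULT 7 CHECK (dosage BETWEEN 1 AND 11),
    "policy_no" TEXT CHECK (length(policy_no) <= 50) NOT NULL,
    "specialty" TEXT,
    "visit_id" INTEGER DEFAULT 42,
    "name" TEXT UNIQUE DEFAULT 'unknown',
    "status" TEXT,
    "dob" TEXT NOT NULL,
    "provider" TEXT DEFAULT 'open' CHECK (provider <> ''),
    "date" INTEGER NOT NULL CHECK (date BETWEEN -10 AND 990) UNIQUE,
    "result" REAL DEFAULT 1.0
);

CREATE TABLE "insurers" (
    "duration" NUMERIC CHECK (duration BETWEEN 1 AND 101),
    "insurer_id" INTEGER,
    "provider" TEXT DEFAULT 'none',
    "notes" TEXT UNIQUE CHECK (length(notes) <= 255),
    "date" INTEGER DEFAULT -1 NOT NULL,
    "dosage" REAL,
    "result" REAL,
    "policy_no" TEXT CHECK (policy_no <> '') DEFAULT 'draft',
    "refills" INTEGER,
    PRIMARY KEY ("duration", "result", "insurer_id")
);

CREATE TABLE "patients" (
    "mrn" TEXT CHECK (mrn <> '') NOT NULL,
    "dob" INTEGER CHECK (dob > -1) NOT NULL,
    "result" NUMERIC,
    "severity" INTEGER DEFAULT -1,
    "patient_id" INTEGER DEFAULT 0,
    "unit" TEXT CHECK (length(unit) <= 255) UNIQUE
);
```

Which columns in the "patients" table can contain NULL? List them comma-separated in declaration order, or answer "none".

result, severity, patient_id, unit

- mrn: declared NOT NULL → not nullable.
- dob: declared NOT NULL → not nullable.
- result: no NOT NULL constraint applies → nullable.
- severity: DEFAULT only fills an omitted column; an explicit NULL is still allowed → nullable.
- patient_id: DEFAULT only fills an omitted column; an explicit NULL is still allowed → nullable.
- unit: CHECK does not forbid NULL (a CHECK constraint passes when its expression is NULL) → nullable.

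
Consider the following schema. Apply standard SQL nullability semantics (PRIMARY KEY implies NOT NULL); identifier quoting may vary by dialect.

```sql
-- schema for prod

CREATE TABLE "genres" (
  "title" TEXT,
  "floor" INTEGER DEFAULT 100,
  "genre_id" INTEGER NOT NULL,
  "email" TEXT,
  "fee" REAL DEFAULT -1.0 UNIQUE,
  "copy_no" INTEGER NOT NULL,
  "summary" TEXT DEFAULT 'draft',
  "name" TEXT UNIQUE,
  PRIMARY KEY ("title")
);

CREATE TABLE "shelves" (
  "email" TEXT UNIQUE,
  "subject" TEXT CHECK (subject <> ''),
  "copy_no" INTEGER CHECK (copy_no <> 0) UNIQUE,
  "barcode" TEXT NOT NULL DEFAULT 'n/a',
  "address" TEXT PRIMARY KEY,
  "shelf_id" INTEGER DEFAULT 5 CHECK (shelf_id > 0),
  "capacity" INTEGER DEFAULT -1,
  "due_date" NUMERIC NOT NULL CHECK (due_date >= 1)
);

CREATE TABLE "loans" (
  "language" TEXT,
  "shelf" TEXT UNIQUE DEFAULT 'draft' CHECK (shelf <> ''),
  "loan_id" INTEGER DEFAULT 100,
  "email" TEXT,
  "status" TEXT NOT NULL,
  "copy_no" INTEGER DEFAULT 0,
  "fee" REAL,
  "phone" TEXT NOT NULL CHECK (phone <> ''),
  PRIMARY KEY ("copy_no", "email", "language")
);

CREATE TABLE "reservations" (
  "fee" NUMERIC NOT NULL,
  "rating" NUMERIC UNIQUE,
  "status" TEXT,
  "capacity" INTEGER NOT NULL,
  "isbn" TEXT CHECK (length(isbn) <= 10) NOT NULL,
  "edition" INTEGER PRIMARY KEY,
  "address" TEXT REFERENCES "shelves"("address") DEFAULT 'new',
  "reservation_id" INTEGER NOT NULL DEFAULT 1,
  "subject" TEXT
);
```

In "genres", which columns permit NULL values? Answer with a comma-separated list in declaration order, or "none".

- title: part of the PRIMARY KEY, which implies NOT NULL → not nullable.
- floor: DEFAULT only fills an omitted column; an explicit NULL is still allowed → nullable.
- genre_id: declared NOT NULL → not nullable.
- email: no NOT NULL constraint applies → nullable.
- fee: UNIQUE does not imply NOT NULL → nullable.
- copy_no: declared NOT NULL → not nullable.
- summary: DEFAULT only fills an omitted column; an explicit NULL is still allowed → nullable.
- name: UNIQUE does not imply NOT NULL → nullable.

floor, email, fee, summary, name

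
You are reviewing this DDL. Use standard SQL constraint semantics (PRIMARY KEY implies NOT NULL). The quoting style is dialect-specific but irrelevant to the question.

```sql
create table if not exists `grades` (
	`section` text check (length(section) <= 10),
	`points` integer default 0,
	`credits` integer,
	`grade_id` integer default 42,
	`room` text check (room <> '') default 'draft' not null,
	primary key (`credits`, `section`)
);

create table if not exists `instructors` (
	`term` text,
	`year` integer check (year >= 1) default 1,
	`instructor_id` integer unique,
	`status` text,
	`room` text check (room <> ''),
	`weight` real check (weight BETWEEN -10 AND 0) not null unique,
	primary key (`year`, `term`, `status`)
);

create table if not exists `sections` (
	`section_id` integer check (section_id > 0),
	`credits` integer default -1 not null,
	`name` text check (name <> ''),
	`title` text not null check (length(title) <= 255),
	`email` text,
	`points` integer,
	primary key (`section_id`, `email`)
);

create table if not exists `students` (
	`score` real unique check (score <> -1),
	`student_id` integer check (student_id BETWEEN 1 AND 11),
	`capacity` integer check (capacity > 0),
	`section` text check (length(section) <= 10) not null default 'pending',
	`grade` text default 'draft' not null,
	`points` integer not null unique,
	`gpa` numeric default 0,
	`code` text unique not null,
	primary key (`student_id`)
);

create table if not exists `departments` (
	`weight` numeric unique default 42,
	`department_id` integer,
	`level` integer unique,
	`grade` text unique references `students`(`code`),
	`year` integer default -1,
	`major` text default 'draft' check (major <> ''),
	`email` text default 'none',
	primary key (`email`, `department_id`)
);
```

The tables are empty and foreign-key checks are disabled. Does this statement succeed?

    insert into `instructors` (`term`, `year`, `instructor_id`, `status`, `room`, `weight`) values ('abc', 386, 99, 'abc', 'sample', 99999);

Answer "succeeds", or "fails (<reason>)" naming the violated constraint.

fails (CHECK on weight)

The value 99999 for weight violates CHECK (weight BETWEEN -10 AND 0).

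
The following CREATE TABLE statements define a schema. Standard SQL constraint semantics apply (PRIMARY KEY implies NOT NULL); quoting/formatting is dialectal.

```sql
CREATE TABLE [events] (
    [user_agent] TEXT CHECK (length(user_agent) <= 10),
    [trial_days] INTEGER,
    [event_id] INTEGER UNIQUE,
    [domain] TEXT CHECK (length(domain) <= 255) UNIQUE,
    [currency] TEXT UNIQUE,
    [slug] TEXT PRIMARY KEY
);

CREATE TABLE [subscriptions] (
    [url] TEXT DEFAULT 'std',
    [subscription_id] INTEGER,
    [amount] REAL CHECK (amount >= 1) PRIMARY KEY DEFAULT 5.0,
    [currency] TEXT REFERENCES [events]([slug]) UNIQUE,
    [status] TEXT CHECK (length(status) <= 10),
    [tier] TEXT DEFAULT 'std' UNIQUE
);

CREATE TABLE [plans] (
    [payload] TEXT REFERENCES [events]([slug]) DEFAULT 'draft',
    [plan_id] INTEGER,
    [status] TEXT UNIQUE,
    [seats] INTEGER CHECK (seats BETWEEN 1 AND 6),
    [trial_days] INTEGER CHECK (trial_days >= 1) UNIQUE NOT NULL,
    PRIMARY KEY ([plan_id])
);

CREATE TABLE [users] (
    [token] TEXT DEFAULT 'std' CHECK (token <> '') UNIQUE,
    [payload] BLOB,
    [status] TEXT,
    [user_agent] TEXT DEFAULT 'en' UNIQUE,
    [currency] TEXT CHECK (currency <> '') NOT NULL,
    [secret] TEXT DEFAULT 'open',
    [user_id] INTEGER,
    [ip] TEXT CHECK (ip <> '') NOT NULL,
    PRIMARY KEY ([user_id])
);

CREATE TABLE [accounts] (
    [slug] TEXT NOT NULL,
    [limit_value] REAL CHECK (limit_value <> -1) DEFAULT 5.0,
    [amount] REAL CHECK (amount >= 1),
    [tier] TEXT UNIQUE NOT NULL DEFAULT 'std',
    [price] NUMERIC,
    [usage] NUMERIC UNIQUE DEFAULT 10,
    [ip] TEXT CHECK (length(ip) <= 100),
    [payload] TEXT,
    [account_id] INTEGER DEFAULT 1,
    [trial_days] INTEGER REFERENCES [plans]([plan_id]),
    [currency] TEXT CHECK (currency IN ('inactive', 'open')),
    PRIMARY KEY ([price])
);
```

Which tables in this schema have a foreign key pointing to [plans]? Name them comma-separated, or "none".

accounts

- accounts.trial_days references plans(plan_id).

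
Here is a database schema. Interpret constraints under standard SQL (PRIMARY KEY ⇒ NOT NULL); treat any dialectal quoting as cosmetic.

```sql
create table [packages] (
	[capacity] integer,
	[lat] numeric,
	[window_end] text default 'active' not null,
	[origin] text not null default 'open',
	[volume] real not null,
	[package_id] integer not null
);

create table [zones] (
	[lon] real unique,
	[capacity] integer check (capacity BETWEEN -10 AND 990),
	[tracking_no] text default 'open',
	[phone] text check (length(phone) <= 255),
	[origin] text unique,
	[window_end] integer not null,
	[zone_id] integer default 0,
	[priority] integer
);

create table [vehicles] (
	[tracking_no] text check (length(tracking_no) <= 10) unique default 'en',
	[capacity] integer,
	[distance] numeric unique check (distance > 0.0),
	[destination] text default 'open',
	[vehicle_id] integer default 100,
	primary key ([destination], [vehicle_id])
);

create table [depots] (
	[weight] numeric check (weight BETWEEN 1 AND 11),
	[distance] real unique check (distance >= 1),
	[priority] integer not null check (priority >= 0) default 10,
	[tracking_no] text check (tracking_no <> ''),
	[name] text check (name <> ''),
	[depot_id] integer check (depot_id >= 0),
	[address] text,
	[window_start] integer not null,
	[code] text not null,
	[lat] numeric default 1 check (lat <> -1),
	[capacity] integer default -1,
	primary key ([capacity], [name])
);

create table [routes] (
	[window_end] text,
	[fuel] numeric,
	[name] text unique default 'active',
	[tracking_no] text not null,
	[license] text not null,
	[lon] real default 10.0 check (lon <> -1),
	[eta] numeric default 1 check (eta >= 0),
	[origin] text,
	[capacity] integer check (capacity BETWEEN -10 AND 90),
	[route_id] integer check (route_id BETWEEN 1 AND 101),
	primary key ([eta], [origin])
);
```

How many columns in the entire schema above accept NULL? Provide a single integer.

24

packages: 2 nullable (capacity, lat — PK none and explicit NOT NULL columns excluded).
zones: 7 nullable (lon, capacity, tracking_no, phone, origin, zone_id, priority — PK none and explicit NOT NULL columns excluded).
vehicles: 3 nullable (tracking_no, capacity, distance — PK (destination, vehicle_id) and explicit NOT NULL columns excluded).
depots: 6 nullable (weight, distance, tracking_no, depot_id, address, lat — PK (capacity, name) and explicit NOT NULL columns excluded).
routes: 6 nullable (window_end, fuel, name, lon, capacity, route_id — PK (eta, origin) and explicit NOT NULL columns excluded).
Total: 2 + 7 + 3 + 6 + 6 = 24.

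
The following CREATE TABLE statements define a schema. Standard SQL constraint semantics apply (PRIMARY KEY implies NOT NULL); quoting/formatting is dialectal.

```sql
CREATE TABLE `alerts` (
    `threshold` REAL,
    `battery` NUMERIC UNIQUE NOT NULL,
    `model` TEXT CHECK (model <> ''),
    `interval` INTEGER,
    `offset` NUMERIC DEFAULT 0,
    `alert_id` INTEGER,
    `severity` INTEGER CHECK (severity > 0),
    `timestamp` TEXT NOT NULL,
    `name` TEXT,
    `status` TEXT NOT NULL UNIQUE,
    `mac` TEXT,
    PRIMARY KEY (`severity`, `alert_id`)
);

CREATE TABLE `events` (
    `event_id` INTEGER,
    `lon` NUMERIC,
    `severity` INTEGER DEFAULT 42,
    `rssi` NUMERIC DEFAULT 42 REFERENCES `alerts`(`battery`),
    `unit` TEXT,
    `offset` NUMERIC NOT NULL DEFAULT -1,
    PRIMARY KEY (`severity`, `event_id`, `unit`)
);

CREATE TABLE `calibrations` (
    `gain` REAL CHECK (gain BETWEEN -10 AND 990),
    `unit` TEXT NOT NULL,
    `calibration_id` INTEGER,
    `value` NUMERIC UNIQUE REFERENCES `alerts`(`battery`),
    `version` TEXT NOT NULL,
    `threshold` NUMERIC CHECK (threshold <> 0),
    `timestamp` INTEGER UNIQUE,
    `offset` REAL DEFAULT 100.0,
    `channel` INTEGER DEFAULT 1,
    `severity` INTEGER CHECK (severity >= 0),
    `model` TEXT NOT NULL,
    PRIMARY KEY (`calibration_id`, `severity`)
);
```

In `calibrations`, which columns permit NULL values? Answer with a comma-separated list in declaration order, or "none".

gain, value, threshold, timestamp, offset, channel

- gain: CHECK does not forbid NULL (a CHECK constraint passes when its expression is NULL) → nullable.
- unit: declared NOT NULL → not nullable.
- calibration_id: part of the PRIMARY KEY, which implies NOT NULL → not nullable.
- value: a foreign key column may be NULL unless separately constrained → nullable.
- version: declared NOT NULL → not nullable.
- threshold: CHECK does not forbid NULL (a CHECK constraint passes when its expression is NULL) → nullable.
- timestamp: UNIQUE does not imply NOT NULL → nullable.
- offset: DEFAULT only fills an omitted column; an explicit NULL is still allowed → nullable.
- channel: DEFAULT only fills an omitted column; an explicit NULL is still allowed → nullable.
- severity: part of the PRIMARY KEY, which implies NOT NULL → not nullable.
- model: declared NOT NULL → not nullable.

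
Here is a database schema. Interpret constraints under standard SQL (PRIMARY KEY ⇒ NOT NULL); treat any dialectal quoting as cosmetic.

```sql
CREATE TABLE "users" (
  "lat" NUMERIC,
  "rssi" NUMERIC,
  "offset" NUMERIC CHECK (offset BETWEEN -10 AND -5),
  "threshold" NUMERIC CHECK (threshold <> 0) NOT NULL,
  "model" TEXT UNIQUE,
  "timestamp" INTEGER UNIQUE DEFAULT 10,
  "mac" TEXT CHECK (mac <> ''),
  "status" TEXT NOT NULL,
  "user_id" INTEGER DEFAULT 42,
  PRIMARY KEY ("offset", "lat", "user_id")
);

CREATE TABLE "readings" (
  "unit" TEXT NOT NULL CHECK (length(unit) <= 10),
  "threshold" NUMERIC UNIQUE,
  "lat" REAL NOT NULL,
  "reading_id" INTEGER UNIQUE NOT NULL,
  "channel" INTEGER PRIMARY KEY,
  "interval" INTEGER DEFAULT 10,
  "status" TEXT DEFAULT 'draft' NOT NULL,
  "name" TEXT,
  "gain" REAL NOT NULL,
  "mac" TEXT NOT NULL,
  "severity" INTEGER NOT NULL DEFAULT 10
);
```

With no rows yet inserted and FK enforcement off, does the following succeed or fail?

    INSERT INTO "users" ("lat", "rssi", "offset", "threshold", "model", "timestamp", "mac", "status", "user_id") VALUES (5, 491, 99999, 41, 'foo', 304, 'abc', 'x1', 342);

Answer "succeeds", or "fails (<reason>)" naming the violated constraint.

The value 99999 for offset violates CHECK (offset BETWEEN -10 AND -5).

fails (CHECK on offset)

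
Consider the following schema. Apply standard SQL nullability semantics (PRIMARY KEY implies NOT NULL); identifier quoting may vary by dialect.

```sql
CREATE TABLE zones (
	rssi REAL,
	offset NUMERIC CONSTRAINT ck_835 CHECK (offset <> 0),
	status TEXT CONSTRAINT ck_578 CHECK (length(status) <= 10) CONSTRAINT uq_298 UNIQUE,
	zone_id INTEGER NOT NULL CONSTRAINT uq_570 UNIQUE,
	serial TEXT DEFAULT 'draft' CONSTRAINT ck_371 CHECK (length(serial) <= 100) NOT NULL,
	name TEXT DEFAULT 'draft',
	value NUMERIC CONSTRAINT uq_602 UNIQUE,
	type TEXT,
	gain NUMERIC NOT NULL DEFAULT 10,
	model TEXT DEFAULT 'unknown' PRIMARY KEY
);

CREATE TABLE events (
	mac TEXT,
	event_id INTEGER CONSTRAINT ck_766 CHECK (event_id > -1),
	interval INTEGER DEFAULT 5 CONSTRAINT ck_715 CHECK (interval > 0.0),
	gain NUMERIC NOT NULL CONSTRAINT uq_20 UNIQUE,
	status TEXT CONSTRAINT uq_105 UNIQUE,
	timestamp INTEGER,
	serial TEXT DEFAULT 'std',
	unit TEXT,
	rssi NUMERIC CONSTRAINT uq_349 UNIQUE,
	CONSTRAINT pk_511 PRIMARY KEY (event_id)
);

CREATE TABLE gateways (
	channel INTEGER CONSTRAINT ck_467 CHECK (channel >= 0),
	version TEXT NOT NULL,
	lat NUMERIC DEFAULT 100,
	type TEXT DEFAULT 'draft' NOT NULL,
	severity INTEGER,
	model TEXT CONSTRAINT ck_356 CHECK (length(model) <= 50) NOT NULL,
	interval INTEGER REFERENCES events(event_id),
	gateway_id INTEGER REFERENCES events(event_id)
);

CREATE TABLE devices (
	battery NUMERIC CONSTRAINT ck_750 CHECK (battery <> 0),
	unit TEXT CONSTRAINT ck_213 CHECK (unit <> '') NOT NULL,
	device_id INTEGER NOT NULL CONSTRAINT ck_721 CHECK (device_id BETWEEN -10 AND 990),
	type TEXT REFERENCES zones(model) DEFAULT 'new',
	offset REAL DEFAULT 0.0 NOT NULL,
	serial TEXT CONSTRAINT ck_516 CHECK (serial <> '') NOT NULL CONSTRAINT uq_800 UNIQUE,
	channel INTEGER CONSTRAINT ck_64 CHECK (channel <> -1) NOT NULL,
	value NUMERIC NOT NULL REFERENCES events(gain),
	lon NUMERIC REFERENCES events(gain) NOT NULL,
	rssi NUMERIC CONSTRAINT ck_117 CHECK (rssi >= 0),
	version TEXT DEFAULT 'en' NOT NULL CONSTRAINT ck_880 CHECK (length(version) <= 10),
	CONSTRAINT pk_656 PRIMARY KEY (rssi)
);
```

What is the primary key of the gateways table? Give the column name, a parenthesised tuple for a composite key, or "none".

No column is declared PRIMARY KEY inline, and there is no table-level PRIMARY KEY clause in gateways.

none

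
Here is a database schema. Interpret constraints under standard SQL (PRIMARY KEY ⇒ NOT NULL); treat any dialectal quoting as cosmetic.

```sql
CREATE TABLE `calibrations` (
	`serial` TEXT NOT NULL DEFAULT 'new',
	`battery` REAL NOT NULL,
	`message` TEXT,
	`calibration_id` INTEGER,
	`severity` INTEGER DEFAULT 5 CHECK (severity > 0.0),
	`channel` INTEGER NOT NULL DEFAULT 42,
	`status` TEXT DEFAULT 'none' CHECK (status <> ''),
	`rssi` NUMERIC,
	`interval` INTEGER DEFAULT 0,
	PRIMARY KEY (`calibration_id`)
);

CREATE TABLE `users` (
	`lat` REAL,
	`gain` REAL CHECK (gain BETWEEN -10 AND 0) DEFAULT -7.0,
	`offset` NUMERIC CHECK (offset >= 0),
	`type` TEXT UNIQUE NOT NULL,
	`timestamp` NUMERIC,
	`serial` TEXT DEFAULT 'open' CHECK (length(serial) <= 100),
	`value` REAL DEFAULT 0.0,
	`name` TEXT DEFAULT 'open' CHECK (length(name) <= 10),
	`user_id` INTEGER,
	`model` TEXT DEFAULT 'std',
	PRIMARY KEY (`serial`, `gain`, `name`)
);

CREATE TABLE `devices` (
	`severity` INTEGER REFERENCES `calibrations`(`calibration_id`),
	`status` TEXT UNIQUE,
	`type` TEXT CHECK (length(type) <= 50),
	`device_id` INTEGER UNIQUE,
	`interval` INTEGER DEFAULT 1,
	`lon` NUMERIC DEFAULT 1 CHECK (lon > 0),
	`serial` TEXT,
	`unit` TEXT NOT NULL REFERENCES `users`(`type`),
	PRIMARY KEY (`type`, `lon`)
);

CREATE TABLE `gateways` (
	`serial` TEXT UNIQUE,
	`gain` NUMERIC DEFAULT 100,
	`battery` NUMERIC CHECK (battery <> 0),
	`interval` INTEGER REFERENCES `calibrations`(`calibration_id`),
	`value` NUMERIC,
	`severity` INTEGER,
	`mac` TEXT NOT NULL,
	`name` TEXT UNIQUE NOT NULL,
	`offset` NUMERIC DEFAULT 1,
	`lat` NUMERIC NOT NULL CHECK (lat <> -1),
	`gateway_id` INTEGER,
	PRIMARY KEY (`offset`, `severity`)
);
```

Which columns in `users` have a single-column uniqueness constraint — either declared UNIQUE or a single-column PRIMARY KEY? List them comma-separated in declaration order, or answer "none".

type

- lat: no UNIQUE or single-column PK constraint.
- gain: part of a composite PRIMARY KEY — only the tuple is unique, not this column on its own.
- offset: no UNIQUE or single-column PK constraint.
- type: declared UNIQUE → unique.
- timestamp: no UNIQUE or single-column PK constraint.
- serial: part of a composite PRIMARY KEY — only the tuple is unique, not this column on its own.
- value: no UNIQUE or single-column PK constraint.
- name: part of a composite PRIMARY KEY — only the tuple is unique, not this column on its own.
- user_id: no UNIQUE or single-column PK constraint.
- model: no UNIQUE or single-column PK constraint.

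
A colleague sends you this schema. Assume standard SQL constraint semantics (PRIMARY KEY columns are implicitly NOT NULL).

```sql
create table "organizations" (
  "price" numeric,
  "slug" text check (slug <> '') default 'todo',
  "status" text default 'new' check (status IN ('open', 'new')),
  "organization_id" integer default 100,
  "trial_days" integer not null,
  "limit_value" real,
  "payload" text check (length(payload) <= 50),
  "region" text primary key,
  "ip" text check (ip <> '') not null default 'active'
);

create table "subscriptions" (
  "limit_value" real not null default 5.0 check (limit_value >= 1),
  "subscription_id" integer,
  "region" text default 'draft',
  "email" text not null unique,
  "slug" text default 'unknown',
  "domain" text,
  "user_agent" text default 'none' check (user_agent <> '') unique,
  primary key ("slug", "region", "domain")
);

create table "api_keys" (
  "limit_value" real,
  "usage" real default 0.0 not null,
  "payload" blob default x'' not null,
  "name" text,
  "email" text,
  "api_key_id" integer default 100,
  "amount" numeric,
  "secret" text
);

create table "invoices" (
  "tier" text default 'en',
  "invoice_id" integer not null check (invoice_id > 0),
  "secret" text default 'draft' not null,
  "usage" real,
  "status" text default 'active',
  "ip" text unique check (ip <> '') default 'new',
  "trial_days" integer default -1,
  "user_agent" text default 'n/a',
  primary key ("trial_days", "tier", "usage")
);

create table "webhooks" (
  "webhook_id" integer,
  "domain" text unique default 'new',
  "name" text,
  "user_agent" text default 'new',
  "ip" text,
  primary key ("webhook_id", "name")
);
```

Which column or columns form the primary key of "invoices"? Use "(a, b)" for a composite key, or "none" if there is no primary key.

(trial_days, tier, usage)

A table-level PRIMARY KEY clause names 3 columns: trial_days, tier, usage.
This is a composite key — the combination is unique, not each column individually.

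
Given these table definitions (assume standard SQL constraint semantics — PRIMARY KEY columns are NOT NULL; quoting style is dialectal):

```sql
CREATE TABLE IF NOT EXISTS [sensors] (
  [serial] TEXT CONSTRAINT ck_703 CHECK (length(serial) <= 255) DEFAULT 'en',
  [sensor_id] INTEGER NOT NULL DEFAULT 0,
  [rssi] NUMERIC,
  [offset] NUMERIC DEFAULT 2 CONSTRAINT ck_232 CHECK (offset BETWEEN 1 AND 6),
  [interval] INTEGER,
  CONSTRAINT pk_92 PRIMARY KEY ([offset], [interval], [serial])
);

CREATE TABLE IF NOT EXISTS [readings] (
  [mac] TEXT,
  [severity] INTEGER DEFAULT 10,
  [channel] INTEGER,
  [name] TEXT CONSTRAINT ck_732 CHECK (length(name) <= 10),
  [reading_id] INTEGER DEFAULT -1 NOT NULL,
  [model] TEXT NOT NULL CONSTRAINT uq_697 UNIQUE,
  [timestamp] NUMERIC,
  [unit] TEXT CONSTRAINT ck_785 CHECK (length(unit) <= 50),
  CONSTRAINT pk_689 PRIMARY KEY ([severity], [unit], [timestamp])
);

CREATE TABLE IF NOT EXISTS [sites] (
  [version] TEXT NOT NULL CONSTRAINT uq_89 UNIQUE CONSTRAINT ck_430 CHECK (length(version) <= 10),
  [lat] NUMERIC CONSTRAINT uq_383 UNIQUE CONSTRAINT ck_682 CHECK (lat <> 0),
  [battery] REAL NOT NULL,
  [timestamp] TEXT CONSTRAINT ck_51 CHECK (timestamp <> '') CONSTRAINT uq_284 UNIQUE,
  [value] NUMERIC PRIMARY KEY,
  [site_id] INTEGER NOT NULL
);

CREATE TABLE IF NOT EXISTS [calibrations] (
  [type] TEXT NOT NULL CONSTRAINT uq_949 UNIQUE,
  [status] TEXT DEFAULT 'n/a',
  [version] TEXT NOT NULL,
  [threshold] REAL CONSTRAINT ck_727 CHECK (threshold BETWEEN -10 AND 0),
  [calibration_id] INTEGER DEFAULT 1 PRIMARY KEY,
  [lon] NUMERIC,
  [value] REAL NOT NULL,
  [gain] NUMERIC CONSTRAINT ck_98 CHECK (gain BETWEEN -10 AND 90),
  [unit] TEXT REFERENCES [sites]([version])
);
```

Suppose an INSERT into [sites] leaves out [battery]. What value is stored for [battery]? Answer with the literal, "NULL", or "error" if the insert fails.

error

battery has no DEFAULT clause.
Omitting it would insert NULL, but it is declared NOT NULL, so the INSERT fails.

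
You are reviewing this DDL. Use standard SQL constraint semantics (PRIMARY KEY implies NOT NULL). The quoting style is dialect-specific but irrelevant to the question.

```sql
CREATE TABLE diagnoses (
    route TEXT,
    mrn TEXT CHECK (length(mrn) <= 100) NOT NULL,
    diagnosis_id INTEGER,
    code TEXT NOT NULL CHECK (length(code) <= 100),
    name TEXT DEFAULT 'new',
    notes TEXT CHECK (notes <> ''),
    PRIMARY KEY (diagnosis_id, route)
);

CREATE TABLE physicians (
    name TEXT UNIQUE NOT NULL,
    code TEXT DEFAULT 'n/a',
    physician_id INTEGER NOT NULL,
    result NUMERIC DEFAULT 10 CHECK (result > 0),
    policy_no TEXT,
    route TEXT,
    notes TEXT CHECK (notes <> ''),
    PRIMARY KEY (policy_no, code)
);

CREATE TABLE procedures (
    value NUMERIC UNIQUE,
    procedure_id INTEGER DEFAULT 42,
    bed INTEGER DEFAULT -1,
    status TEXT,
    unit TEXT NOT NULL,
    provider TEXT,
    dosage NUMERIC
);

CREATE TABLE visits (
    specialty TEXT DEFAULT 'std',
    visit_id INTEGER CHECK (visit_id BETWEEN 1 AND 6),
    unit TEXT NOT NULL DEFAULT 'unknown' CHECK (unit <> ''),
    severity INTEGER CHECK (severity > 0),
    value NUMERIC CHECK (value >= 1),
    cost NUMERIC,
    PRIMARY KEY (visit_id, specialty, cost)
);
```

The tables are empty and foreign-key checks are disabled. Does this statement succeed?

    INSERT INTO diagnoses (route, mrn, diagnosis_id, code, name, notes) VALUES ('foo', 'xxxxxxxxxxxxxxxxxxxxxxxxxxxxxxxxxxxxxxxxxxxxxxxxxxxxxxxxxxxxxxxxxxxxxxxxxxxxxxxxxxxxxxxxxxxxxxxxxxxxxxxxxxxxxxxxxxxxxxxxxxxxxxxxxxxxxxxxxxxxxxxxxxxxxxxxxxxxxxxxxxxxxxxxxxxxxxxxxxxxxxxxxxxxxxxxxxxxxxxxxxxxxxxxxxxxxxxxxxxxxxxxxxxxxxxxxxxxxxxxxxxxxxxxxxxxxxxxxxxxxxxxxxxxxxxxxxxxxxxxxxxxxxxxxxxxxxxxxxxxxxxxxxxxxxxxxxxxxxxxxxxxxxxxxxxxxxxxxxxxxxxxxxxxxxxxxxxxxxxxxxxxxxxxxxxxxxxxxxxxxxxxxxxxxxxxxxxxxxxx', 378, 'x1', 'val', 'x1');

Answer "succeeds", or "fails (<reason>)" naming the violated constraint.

fails (CHECK on mrn)

The value 'xxxxxxxxxxxxxxxxxxxxxxxxxxxxxxxxxxxxxxxxxxxxxxxxxxxxxxxxxxxxxxxxxxxxxxxxxxxxxxxxxxxxxxxxxxxxxxxxxxxxxxxxxxxxxxxxxxxxxxxxxxxxxxxxxxxxxxxxxxxxxxxxxxxxxxxxxxxxxxxxxxxxxxxxxxxxxxxxxxxxxxxxxxxxxxxxxxxxxxxxxxxxxxxxxxxxxxxxxxxxxxxxxxxxxxxxxxxxxxxxxxxxxxxxxxxxxxxxxxxxxxxxxxxxxxxxxxxxxxxxxxxxxxxxxxxxxxxxxxxxxxxxxxxxxxxxxxxxxxxxxxxxxxxxxxxxxxxxxxxxxxxxxxxxxxxxxxxxxxxxxxxxxxxxxxxxxxxxxxxxxxxxxxxxxxxxxxxxxxxx' for mrn violates CHECK (length(mrn) <= 100).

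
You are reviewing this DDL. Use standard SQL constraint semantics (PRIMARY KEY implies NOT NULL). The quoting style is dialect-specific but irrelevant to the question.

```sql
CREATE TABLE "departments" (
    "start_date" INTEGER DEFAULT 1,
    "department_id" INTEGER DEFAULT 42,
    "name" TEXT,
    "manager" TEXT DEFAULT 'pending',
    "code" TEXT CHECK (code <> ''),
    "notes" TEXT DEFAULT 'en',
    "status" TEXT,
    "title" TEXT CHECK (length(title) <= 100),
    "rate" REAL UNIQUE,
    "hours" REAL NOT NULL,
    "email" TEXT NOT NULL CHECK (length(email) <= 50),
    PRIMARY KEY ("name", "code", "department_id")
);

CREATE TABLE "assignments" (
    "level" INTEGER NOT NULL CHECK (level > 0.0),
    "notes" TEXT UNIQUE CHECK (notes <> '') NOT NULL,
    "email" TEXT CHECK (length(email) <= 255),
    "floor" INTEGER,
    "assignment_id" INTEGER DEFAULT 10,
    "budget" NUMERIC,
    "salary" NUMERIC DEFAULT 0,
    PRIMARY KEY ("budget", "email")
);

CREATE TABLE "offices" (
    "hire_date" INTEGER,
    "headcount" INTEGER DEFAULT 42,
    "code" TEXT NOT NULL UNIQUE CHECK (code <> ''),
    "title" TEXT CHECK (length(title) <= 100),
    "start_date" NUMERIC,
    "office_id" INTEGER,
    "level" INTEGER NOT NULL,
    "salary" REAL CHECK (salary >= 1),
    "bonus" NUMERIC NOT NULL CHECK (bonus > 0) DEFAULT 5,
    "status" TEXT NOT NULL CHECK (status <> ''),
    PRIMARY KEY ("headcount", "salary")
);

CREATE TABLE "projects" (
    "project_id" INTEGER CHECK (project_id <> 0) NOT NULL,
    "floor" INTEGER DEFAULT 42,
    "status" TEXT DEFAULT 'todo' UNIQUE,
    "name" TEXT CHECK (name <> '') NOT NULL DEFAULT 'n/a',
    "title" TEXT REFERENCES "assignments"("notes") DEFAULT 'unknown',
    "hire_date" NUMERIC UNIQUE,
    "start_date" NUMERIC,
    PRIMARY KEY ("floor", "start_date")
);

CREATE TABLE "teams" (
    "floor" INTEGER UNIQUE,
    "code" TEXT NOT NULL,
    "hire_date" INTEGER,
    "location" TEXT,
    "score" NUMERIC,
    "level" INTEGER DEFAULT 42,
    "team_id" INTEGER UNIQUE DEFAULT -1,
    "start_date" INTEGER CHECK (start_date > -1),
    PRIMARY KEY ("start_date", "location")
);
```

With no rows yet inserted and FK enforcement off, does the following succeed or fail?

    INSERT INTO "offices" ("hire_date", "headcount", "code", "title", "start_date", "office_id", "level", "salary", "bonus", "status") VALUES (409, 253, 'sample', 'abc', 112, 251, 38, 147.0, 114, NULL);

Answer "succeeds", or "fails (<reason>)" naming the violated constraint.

status is explicitly set to NULL, but status is declared NOT NULL.

fails (NOT NULL on status)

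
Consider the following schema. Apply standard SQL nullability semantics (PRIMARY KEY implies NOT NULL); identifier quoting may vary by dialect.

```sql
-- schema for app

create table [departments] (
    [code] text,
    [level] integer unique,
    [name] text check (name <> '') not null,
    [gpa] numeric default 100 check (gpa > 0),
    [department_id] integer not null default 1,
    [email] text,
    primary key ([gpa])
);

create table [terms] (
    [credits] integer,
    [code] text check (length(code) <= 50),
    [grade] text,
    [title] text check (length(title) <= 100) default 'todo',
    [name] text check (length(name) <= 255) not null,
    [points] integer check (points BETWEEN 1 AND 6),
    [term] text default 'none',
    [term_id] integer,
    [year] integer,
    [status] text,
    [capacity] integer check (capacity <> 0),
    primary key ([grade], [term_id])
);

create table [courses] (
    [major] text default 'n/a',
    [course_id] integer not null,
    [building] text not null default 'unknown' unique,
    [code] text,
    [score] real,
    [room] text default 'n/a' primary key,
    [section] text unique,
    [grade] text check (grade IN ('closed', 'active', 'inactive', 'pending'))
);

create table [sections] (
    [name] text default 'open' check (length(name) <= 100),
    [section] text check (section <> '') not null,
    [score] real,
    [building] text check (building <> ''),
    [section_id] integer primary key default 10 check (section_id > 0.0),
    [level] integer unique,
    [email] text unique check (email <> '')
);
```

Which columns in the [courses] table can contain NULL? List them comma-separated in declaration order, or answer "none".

- major: DEFAULT only fills an omitted column; an explicit NULL is still allowed → nullable.
- course_id: declared NOT NULL → not nullable.
- building: declared NOT NULL → not nullable.
- code: no NOT NULL constraint applies → nullable.
- score: no NOT NULL constraint applies → nullable.
- room: part of the PRIMARY KEY, which implies NOT NULL → not nullable.
- section: UNIQUE does not imply NOT NULL → nullable.
- grade: CHECK does not forbid NULL (a CHECK constraint passes when its expression is NULL) → nullable.

major, code, score, section, grade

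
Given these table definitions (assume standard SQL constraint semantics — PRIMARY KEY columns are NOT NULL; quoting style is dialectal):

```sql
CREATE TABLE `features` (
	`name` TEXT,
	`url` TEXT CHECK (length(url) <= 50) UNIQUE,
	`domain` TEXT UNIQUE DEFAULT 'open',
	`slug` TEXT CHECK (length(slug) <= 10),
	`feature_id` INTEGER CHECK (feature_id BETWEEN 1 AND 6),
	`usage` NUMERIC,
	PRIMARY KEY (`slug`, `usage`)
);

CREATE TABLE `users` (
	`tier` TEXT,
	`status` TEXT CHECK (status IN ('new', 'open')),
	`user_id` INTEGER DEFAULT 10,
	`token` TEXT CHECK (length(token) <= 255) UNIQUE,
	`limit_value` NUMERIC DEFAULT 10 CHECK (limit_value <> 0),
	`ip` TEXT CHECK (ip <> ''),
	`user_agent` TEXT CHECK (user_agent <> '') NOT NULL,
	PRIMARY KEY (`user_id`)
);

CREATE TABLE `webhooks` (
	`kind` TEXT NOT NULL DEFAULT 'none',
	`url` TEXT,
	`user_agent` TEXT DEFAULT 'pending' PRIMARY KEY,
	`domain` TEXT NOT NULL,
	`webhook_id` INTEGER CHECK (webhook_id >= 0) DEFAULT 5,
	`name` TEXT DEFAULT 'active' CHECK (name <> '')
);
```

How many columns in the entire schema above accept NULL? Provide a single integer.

features: 4 nullable (name, url, domain, feature_id — PK (slug, usage) and explicit NOT NULL columns excluded).
users: 5 nullable (tier, status, token, limit_value, ip — PK (user_id) and explicit NOT NULL columns excluded).
webhooks: 3 nullable (url, webhook_id, name — PK (user_agent) and explicit NOT NULL columns excluded).
Total: 4 + 5 + 3 = 12.

12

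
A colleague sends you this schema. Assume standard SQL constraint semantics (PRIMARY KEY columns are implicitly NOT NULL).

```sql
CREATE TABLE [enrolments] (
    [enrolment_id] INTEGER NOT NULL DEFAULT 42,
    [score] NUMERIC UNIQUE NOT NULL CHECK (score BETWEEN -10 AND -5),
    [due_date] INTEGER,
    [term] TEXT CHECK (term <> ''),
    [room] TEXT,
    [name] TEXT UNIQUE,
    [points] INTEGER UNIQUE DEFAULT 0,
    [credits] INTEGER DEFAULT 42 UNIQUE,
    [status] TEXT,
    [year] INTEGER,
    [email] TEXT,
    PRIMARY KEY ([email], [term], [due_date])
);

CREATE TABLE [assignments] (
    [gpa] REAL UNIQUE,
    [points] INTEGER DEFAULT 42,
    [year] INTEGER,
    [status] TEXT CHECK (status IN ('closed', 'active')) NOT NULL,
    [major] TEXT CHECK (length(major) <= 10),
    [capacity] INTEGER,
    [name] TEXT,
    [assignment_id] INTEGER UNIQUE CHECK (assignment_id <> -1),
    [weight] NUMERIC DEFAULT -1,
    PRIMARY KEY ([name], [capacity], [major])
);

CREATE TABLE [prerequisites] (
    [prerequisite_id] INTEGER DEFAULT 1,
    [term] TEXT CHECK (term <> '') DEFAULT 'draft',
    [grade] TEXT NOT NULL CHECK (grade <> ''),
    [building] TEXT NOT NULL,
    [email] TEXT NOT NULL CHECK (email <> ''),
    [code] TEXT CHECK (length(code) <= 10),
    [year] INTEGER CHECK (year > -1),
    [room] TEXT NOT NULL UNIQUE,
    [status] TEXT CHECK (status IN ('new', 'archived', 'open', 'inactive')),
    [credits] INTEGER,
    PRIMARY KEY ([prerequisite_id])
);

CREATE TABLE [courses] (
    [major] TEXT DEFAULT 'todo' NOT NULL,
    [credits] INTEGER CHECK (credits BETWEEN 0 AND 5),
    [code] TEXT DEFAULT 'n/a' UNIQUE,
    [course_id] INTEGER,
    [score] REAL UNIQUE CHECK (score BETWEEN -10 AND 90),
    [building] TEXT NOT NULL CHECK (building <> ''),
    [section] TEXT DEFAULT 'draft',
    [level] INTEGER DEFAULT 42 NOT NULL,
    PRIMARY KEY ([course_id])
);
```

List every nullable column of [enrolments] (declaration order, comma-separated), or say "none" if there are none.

room, name, points, credits, status, year

- enrolment_id: declared NOT NULL → not nullable.
- score: declared NOT NULL → not nullable.
- due_date: part of the PRIMARY KEY, which implies NOT NULL → not nullable.
- term: part of the PRIMARY KEY, which implies NOT NULL → not nullable.
- room: no NOT NULL constraint applies → nullable.
- name: UNIQUE does not imply NOT NULL → nullable.
- points: UNIQUE does not imply NOT NULL → nullable.
- credits: UNIQUE does not imply NOT NULL → nullable.
- status: no NOT NULL constraint applies → nullable.
- year: no NOT NULL constraint applies → nullable.
- email: part of the PRIMARY KEY, which implies NOT NULL → not nullable.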